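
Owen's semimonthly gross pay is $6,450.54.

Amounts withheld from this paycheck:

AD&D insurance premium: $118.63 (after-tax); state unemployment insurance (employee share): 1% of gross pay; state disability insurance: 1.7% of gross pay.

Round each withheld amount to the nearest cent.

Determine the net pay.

State disability insurance: $6,450.54 × 0.017 = $109.66
State unemployment insurance (employee share): $6,450.54 × 0.01 = $64.51
AD&D insurance premium: $118.63
Total deductions = $109.66 + $64.51 + $118.63 = $292.80
Net pay = $6,450.54 − $292.80 = $6,157.74

$6,157.74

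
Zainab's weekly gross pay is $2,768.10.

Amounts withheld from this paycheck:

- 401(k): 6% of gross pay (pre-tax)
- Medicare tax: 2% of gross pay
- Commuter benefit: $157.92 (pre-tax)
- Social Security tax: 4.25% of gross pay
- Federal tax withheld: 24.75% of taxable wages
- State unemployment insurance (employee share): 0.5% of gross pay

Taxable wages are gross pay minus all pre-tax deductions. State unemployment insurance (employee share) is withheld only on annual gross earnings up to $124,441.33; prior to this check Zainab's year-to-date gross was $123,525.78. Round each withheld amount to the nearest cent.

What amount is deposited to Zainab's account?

$1,661.60

401(k): $2,768.10 × 0.06 = $166.09
Commuter benefit: $157.92
Pre-tax total = $166.09 + $157.92 = $324.01
Taxable wages = $2,768.10 − $324.01 = $2,444.09
Federal tax withheld: $2,444.09 × 0.2475 = $604.91
Medicare tax: $2,768.10 × 0.02 = $55.36
Social Security tax: $2,768.10 × 0.0425 = $117.64
State unemployment insurance (employee share): only $124,441.33 − $123,525.78 = $915.55 of this check is subject → $915.55 × 0.005 = $4.58
Total deductions = $166.09 + $157.92 + $604.91 + $55.36 + $117.64 + $4.58 = $1,106.50
Net pay = $2,768.10 − $1,106.50 = $1,661.60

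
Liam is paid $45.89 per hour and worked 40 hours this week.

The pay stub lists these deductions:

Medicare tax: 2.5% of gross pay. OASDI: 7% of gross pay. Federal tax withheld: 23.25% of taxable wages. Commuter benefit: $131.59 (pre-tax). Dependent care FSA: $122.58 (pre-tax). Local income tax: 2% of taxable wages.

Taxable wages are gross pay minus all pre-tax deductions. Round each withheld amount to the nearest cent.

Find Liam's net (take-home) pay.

$1,007.74

Gross pay: 40 × $45.89 = $1,835.60
Commuter benefit: $131.59
Dependent care FSA: $122.58
Pre-tax total = $131.59 + $122.58 = $254.17
Taxable wages = $1,835.60 − $254.17 = $1,581.43
Federal tax withheld: $1,581.43 × 0.2325 = $367.68
Local income tax: $1,581.43 × 0.02 = $31.63
Medicare tax: $1,835.60 × 0.025 = $45.89
OASDI: $1,835.60 × 0.07 = $128.49
Total deductions = $131.59 + $122.58 + $367.68 + $31.63 + $45.89 + $128.49 = $827.86
Net pay = $1,835.60 − $827.86 = $1,007.74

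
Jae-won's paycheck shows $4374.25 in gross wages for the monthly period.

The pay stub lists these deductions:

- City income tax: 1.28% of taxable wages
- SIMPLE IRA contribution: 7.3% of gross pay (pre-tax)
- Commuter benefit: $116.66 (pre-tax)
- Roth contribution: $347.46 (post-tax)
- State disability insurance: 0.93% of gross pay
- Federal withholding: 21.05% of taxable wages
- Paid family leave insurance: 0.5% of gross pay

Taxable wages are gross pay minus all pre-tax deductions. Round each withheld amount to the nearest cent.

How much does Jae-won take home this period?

Commuter benefit: $116.66
SIMPLE IRA contribution: $4374.25 × 0.073 = $319.32
Pre-tax total = $116.66 + $319.32 = $435.98
Taxable wages = $4374.25 − $435.98 = $3938.27
Federal withholding: $3938.27 × 0.2105 = $829.01
City income tax: $3938.27 × 0.0128 = $50.41
Paid family leave insurance: $4374.25 × 0.005 = $21.87
State disability insurance: $4374.25 × 0.0093 = $40.68
Roth contribution: $347.46
Total deductions = $116.66 + $319.32 + $829.01 + $50.41 + $21.87 + $40.68 + $347.46 = $1725.41
Net pay = $4374.25 − $1725.41 = $2648.84

$2648.84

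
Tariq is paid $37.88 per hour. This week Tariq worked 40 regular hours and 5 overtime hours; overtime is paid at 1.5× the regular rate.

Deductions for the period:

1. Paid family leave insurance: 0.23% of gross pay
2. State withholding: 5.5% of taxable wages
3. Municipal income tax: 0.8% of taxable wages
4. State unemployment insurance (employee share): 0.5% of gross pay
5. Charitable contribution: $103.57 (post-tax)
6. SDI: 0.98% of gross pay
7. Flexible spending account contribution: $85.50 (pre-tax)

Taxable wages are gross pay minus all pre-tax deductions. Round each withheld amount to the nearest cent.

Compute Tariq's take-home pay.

Regular pay: 40 × $37.88 = $1,515.20
Overtime pay: 5 × $37.88 × 1.5 = $284.10
Gross pay = $1,515.20 + $284.10 = $1,799.30
Flexible spending account contribution: $85.50
Taxable wages = $1,799.30 − $85.50 = $1,713.80
State withholding: $1,713.80 × 0.055 = $94.26
Municipal income tax: $1,713.80 × 0.008 = $13.71
SDI: $1,799.30 × 0.0098 = $17.63
Paid family leave insurance: $1,799.30 × 0.0023 = $4.14
State unemployment insurance (employee share): $1,799.30 × 0.005 = $9.00
Charitable contribution: $103.57
Total deductions = $85.50 + $94.26 + $13.71 + $17.63 + $4.14 + $9.00 + $103.57 = $327.81
Net pay = $1,799.30 − $327.81 = $1,471.49

$1,471.49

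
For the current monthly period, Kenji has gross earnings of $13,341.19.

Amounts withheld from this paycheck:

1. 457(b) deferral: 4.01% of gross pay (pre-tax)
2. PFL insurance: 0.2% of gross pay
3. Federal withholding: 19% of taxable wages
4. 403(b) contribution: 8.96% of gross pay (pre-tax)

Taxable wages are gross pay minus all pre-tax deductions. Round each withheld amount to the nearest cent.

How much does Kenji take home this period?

$9,378.10

457(b) deferral: $13,341.19 × 0.0401 = $534.98
403(b) contribution: $13,341.19 × 0.0896 = $1,195.37
Pre-tax total = $534.98 + $1,195.37 = $1,730.35
Taxable wages = $13,341.19 − $1,730.35 = $11,610.84
Federal withholding: $11,610.84 × 0.19 = $2,206.06
PFL insurance: $13,341.19 × 0.002 = $26.68
Total deductions = $534.98 + $1,195.37 + $2,206.06 + $26.68 = $3,963.09
Net pay = $13,341.19 − $3,963.09 = $9,378.10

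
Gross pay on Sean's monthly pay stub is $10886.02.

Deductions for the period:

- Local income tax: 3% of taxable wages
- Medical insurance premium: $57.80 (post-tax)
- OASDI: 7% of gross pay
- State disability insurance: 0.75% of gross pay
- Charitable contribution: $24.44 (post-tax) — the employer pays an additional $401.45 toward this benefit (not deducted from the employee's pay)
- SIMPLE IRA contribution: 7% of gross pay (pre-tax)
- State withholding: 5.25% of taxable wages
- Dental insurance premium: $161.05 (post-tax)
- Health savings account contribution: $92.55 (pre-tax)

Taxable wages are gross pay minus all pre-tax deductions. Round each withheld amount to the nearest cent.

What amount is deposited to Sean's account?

$8116.90

SIMPLE IRA contribution: $10886.02 × 0.07 = $762.02
Health savings account contribution: $92.55
Pre-tax total = $762.02 + $92.55 = $854.57
Taxable wages = $10886.02 − $854.57 = $10031.45
State withholding: $10031.45 × 0.0525 = $526.65
Local income tax: $10031.45 × 0.03 = $300.94
State disability insurance: $10886.02 × 0.0075 = $81.65
OASDI: $10886.02 × 0.07 = $762.02
Dental insurance premium: $161.05
Medical insurance premium: $57.80
Charitable contribution: $24.44
(Employer's $401.45 toward charitable contribution is not withheld from the employee.)
Total deductions = $762.02 + $92.55 + $526.65 + $300.94 + $81.65 + $762.02 + $161.05 + $57.80 + $24.44 = $2769.12
Net pay = $10886.02 − $2769.12 = $8116.90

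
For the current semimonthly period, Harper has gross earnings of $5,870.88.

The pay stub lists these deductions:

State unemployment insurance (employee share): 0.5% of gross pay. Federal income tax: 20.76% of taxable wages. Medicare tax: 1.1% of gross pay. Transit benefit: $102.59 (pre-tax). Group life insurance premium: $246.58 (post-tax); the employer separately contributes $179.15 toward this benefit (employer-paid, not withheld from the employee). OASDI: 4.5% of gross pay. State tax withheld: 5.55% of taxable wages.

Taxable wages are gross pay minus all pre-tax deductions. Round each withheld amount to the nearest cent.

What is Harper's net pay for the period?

Transit benefit: $102.59
Taxable wages = $5,870.88 − $102.59 = $5,768.29
Federal income tax: $5,768.29 × 0.2076 = $1,197.50
State tax withheld: $5,768.29 × 0.0555 = $320.14
State unemployment insurance (employee share): $5,870.88 × 0.005 = $29.35
OASDI: $5,870.88 × 0.045 = $264.19
Medicare tax: $5,870.88 × 0.011 = $64.58
Group life insurance premium: $246.58
(Employer's $179.15 toward group life insurance premium is not withheld from the employee.)
Total deductions = $102.59 + $1,197.50 + $320.14 + $29.35 + $264.19 + $64.58 + $246.58 = $2,224.93
Net pay = $5,870.88 − $2,224.93 = $3,645.95

$3,645.95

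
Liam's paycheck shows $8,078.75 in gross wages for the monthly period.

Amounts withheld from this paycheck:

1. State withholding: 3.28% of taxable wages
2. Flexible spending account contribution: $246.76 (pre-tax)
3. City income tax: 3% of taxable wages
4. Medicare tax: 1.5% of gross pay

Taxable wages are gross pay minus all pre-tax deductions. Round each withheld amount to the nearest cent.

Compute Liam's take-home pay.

$7,218.96

Flexible spending account contribution: $246.76
Taxable wages = $8,078.75 − $246.76 = $7,831.99
State withholding: $7,831.99 × 0.0328 = $256.89
City income tax: $7,831.99 × 0.03 = $234.96
Medicare tax: $8,078.75 × 0.015 = $121.18
Total deductions = $246.76 + $256.89 + $234.96 + $121.18 = $859.79
Net pay = $8,078.75 − $859.79 = $7,218.96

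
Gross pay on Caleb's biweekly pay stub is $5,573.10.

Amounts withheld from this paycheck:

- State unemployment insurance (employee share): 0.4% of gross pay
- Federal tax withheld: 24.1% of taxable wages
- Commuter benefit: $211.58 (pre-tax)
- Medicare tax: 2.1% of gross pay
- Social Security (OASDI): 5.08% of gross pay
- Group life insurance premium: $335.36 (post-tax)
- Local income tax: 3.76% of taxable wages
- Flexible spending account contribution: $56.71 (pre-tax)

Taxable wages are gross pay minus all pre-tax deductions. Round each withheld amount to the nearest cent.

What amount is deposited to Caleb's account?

$3,069.09

Commuter benefit: $211.58
Flexible spending account contribution: $56.71
Pre-tax total = $211.58 + $56.71 = $268.29
Taxable wages = $5,573.10 − $268.29 = $5,304.81
Federal tax withheld: $5,304.81 × 0.241 = $1,278.46
Local income tax: $5,304.81 × 0.0376 = $199.46
State unemployment insurance (employee share): $5,573.10 × 0.004 = $22.29
Medicare tax: $5,573.10 × 0.021 = $117.04
Social Security (OASDI): $5,573.10 × 0.0508 = $283.11
Group life insurance premium: $335.36
Total deductions = $211.58 + $56.71 + $1,278.46 + $199.46 + $22.29 + $117.04 + $283.11 + $335.36 = $2,504.01
Net pay = $5,573.10 − $2,504.01 = $3,069.09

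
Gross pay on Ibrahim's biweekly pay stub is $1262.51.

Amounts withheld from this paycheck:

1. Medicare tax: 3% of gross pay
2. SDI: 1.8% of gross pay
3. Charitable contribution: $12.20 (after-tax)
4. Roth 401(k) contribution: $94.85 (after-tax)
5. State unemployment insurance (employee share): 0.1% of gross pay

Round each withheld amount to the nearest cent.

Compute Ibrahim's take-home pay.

$1093.59

State unemployment insurance (employee share): $1262.51 × 0.001 = $1.26
Medicare tax: $1262.51 × 0.03 = $37.88
SDI: $1262.51 × 0.018 = $22.73
Charitable contribution: $12.20
Roth 401(k) contribution: $94.85
Total deductions = $1.26 + $37.88 + $22.73 + $12.20 + $94.85 = $168.92
Net pay = $1262.51 − $168.92 = $1093.59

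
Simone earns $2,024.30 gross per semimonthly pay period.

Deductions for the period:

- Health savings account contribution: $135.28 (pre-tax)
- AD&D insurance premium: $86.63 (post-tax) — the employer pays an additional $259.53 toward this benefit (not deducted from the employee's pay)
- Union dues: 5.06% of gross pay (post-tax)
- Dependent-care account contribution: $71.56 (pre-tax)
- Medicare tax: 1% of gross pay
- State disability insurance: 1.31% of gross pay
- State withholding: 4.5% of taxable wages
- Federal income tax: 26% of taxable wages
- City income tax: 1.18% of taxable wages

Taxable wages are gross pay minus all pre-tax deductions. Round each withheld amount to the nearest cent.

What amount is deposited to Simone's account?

Health savings account contribution: $135.28
Dependent-care account contribution: $71.56
Pre-tax total = $135.28 + $71.56 = $206.84
Taxable wages = $2,024.30 − $206.84 = $1,817.46
City income tax: $1,817.46 × 0.0118 = $21.45
State withholding: $1,817.46 × 0.045 = $81.79
Federal income tax: $1,817.46 × 0.26 = $472.54
Medicare tax: $2,024.30 × 0.01 = $20.24
State disability insurance: $2,024.30 × 0.0131 = $26.52
AD&D insurance premium: $86.63
Union dues: $2,024.30 × 0.0506 = $102.43
(Employer's $259.53 toward AD&D insurance premium is not withheld from the employee.)
Total deductions = $135.28 + $71.56 + $21.45 + $81.79 + $472.54 + $20.24 + $26.52 + $86.63 + $102.43 = $1,018.44
Net pay = $2,024.30 − $1,018.44 = $1,005.86

$1,005.86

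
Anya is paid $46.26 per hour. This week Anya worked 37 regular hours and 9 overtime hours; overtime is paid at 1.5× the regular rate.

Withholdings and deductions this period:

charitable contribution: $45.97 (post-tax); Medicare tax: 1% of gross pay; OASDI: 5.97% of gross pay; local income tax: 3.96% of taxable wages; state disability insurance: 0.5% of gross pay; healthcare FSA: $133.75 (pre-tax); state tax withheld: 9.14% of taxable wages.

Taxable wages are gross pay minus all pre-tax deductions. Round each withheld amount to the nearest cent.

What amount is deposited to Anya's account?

$1,693.39

Regular pay: 37 × $46.26 = $1,711.62
Overtime pay: 9 × $46.26 × 1.5 = $624.51
Gross pay = $1,711.62 + $624.51 = $2,336.13
Healthcare FSA: $133.75
Taxable wages = $2,336.13 − $133.75 = $2,202.38
State tax withheld: $2,202.38 × 0.0914 = $201.30
Local income tax: $2,202.38 × 0.0396 = $87.21
OASDI: $2,336.13 × 0.0597 = $139.47
State disability insurance: $2,336.13 × 0.005 = $11.68
Medicare tax: $2,336.13 × 0.01 = $23.36
Charitable contribution: $45.97
Total deductions = $133.75 + $201.30 + $87.21 + $139.47 + $11.68 + $23.36 + $45.97 = $642.74
Net pay = $2,336.13 − $642.74 = $1,693.39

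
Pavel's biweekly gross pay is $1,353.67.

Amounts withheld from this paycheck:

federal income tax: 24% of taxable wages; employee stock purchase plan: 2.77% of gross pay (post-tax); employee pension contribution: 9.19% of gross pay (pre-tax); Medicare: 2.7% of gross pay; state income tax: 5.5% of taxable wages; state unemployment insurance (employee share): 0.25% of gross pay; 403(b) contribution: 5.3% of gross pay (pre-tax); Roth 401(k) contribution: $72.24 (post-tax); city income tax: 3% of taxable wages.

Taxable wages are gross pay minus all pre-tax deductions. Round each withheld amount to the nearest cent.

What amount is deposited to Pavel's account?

$631.66

403(b) contribution: $1,353.67 × 0.053 = $71.74
Employee pension contribution: $1,353.67 × 0.0919 = $124.40
Pre-tax total = $71.74 + $124.40 = $196.14
Taxable wages = $1,353.67 − $196.14 = $1,157.53
City income tax: $1,157.53 × 0.03 = $34.73
Federal income tax: $1,157.53 × 0.24 = $277.81
State income tax: $1,157.53 × 0.055 = $63.66
State unemployment insurance (employee share): $1,353.67 × 0.0025 = $3.38
Medicare: $1,353.67 × 0.027 = $36.55
Roth 401(k) contribution: $72.24
Employee stock purchase plan: $1,353.67 × 0.0277 = $37.50
Total deductions = $71.74 + $124.40 + $34.73 + $277.81 + $63.66 + $3.38 + $36.55 + $72.24 + $37.50 = $722.01
Net pay = $1,353.67 − $722.01 = $631.66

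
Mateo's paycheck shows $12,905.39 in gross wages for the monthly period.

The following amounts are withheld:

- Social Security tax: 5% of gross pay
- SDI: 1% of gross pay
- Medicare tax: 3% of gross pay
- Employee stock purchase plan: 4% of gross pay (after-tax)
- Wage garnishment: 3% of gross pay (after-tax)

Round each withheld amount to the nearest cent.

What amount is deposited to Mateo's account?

$10,840.53

Social Security tax: $12,905.39 × 0.05 = $645.27
SDI: $12,905.39 × 0.01 = $129.05
Medicare tax: $12,905.39 × 0.03 = $387.16
Wage garnishment: $12,905.39 × 0.03 = $387.16
Employee stock purchase plan: $12,905.39 × 0.04 = $516.22
Total deductions = $645.27 + $129.05 + $387.16 + $387.16 + $516.22 = $2,064.86
Net pay = $12,905.39 − $2,064.86 = $10,840.53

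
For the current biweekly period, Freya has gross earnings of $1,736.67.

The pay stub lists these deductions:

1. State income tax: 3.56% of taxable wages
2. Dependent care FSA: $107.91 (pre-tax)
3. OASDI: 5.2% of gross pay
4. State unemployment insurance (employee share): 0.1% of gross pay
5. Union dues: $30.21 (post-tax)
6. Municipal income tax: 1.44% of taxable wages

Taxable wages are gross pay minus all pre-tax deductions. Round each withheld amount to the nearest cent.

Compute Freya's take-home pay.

$1,425.07

Dependent care FSA: $107.91
Taxable wages = $1,736.67 − $107.91 = $1,628.76
Municipal income tax: $1,628.76 × 0.0144 = $23.45
State income tax: $1,628.76 × 0.0356 = $57.98
State unemployment insurance (employee share): $1,736.67 × 0.001 = $1.74
OASDI: $1,736.67 × 0.052 = $90.31
Union dues: $30.21
Total deductions = $107.91 + $23.45 + $57.98 + $1.74 + $90.31 + $30.21 = $311.60
Net pay = $1,736.67 − $311.60 = $1,425.07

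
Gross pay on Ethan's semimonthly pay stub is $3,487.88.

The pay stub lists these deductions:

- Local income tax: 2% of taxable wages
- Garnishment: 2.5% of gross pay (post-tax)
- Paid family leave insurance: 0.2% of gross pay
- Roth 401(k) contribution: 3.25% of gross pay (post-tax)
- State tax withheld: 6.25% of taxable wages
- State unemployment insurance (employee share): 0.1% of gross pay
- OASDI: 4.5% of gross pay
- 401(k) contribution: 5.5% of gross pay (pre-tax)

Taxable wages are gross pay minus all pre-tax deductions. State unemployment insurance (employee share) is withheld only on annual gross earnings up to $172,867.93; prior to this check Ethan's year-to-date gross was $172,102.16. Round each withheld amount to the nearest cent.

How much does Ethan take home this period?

$2,658.87

401(k) contribution: $3,487.88 × 0.055 = $191.83
Taxable wages = $3,487.88 − $191.83 = $3,296.05
State tax withheld: $3,296.05 × 0.0625 = $206.00
Local income tax: $3,296.05 × 0.02 = $65.92
OASDI: $3,487.88 × 0.045 = $156.95
State unemployment insurance (employee share): only $172,867.93 − $172,102.16 = $765.77 of this check is subject → $765.77 × 0.001 = $0.77
Paid family leave insurance: $3,487.88 × 0.002 = $6.98
Garnishment: $3,487.88 × 0.025 = $87.20
Roth 401(k) contribution: $3,487.88 × 0.0325 = $113.36
Total deductions = $191.83 + $206.00 + $65.92 + $156.95 + $0.77 + $6.98 + $87.20 + $113.36 = $829.01
Net pay = $3,487.88 − $829.01 = $2,658.87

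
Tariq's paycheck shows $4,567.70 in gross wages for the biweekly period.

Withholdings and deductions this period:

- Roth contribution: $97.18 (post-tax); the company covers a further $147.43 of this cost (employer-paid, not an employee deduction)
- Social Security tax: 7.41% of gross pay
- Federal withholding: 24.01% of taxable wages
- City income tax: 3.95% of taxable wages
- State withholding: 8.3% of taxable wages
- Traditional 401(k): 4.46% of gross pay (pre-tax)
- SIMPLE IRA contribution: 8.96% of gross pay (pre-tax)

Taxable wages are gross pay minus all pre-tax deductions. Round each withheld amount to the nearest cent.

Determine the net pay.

$2,085.08

Traditional 401(k): $4,567.70 × 0.0446 = $203.72
SIMPLE IRA contribution: $4,567.70 × 0.0896 = $409.27
Pre-tax total = $203.72 + $409.27 = $612.99
Taxable wages = $4,567.70 − $612.99 = $3,954.71
Federal withholding: $3,954.71 × 0.2401 = $949.53
State withholding: $3,954.71 × 0.083 = $328.24
City income tax: $3,954.71 × 0.0395 = $156.21
Social Security tax: $4,567.70 × 0.0741 = $338.47
Roth contribution: $97.18
(Employer's $147.43 toward Roth contribution is not withheld from the employee.)
Total deductions = $203.72 + $409.27 + $949.53 + $328.24 + $156.21 + $338.47 + $97.18 = $2,482.62
Net pay = $4,567.70 − $2,482.62 = $2,085.08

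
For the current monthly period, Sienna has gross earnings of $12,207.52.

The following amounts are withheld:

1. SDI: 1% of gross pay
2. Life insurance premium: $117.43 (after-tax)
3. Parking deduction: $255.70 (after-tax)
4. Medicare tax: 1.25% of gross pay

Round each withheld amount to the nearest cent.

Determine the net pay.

$11,559.72

SDI: $12,207.52 × 0.01 = $122.08
Medicare tax: $12,207.52 × 0.0125 = $152.59
Life insurance premium: $117.43
Parking deduction: $255.70
Total deductions = $122.08 + $152.59 + $117.43 + $255.70 = $647.80
Net pay = $12,207.52 − $647.80 = $11,559.72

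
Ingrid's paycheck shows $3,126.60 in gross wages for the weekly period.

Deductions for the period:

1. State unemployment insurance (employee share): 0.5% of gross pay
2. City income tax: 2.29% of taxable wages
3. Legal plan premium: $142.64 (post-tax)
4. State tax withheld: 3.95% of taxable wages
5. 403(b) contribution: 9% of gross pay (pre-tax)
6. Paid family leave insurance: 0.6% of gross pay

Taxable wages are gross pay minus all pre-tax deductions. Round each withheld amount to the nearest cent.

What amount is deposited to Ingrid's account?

403(b) contribution: $3,126.60 × 0.09 = $281.39
Taxable wages = $3,126.60 − $281.39 = $2,845.21
City income tax: $2,845.21 × 0.0229 = $65.16
State tax withheld: $2,845.21 × 0.0395 = $112.39
State unemployment insurance (employee share): $3,126.60 × 0.005 = $15.63
Paid family leave insurance: $3,126.60 × 0.006 = $18.76
Legal plan premium: $142.64
Total deductions = $281.39 + $65.16 + $112.39 + $15.63 + $18.76 + $142.64 = $635.97
Net pay = $3,126.60 − $635.97 = $2,490.63

$2,490.63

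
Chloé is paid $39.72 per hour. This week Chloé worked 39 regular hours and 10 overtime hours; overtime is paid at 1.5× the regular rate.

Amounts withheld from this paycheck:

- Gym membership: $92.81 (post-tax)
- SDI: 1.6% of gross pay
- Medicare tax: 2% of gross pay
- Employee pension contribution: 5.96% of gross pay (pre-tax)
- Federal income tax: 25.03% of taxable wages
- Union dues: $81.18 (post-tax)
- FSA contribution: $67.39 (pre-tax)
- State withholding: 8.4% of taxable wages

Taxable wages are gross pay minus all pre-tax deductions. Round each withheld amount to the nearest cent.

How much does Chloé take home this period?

$1,046.68

Regular pay: 39 × $39.72 = $1,549.08
Overtime pay: 10 × $39.72 × 1.5 = $595.80
Gross pay = $1,549.08 + $595.80 = $2,144.88
Employee pension contribution: $2,144.88 × 0.0596 = $127.83
FSA contribution: $67.39
Pre-tax total = $127.83 + $67.39 = $195.22
Taxable wages = $2,144.88 − $195.22 = $1,949.66
Federal income tax: $1,949.66 × 0.2503 = $488.00
State withholding: $1,949.66 × 0.084 = $163.77
Medicare tax: $2,144.88 × 0.02 = $42.90
SDI: $2,144.88 × 0.016 = $34.32
Gym membership: $92.81
Union dues: $81.18
Total deductions = $127.83 + $67.39 + $488.00 + $163.77 + $42.90 + $34.32 + $92.81 + $81.18 = $1,098.20
Net pay = $2,144.88 − $1,098.20 = $1,046.68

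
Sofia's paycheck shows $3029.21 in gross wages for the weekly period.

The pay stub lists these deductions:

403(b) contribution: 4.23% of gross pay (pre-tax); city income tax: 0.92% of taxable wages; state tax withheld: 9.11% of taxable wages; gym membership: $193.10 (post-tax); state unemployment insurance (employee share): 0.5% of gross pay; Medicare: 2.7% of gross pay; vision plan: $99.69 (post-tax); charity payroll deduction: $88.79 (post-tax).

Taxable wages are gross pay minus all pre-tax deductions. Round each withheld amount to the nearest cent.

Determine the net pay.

403(b) contribution: $3029.21 × 0.0423 = $128.14
Taxable wages = $3029.21 − $128.14 = $2901.07
City income tax: $2901.07 × 0.0092 = $26.69
State tax withheld: $2901.07 × 0.0911 = $264.29
State unemployment insurance (employee share): $3029.21 × 0.005 = $15.15
Medicare: $3029.21 × 0.027 = $81.79
Vision plan: $99.69
Charity payroll deduction: $88.79
Gym membership: $193.10
Total deductions = $128.14 + $26.69 + $264.29 + $15.15 + $81.79 + $99.69 + $88.79 + $193.10 = $897.64
Net pay = $3029.21 − $897.64 = $2131.57

$2131.57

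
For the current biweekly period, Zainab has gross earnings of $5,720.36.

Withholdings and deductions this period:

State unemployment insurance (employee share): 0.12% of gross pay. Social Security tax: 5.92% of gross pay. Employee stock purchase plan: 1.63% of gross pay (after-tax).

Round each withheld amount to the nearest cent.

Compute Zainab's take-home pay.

State unemployment insurance (employee share): $5,720.36 × 0.0012 = $6.86
Social Security tax: $5,720.36 × 0.0592 = $338.65
Employee stock purchase plan: $5,720.36 × 0.0163 = $93.24
Total deductions = $6.86 + $338.65 + $93.24 = $438.75
Net pay = $5,720.36 − $438.75 = $5,281.61

$5,281.61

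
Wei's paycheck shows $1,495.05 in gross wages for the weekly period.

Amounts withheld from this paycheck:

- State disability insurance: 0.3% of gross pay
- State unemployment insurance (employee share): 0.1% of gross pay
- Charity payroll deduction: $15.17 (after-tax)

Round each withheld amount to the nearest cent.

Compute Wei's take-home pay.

$1,473.89

State disability insurance: $1,495.05 × 0.003 = $4.49
State unemployment insurance (employee share): $1,495.05 × 0.001 = $1.50
Charity payroll deduction: $15.17
Total deductions = $4.49 + $1.50 + $15.17 = $21.16
Net pay = $1,495.05 − $21.16 = $1,473.89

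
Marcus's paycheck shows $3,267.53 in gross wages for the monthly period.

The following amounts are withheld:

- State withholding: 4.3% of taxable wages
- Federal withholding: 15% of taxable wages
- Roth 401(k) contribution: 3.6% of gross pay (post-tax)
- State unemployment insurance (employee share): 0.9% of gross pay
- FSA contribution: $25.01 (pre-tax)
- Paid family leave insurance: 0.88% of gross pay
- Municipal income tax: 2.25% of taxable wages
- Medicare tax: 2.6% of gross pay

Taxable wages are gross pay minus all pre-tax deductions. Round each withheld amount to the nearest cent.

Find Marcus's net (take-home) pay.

$2,283.00

FSA contribution: $25.01
Taxable wages = $3,267.53 − $25.01 = $3,242.52
Municipal income tax: $3,242.52 × 0.0225 = $72.96
Federal withholding: $3,242.52 × 0.15 = $486.38
State withholding: $3,242.52 × 0.043 = $139.43
Paid family leave insurance: $3,267.53 × 0.0088 = $28.75
State unemployment insurance (employee share): $3,267.53 × 0.009 = $29.41
Medicare tax: $3,267.53 × 0.026 = $84.96
Roth 401(k) contribution: $3,267.53 × 0.036 = $117.63
Total deductions = $25.01 + $72.96 + $486.38 + $139.43 + $28.75 + $29.41 + $84.96 + $117.63 = $984.53
Net pay = $3,267.53 − $984.53 = $2,283.00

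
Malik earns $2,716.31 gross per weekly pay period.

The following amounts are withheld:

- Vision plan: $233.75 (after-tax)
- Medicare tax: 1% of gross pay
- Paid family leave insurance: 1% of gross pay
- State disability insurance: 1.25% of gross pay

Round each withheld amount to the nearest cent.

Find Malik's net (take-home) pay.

$2,394.29

Paid family leave insurance: $2,716.31 × 0.01 = $27.16
State disability insurance: $2,716.31 × 0.0125 = $33.95
Medicare tax: $2,716.31 × 0.01 = $27.16
Vision plan: $233.75
Total deductions = $27.16 + $33.95 + $27.16 + $233.75 = $322.02
Net pay = $2,716.31 − $322.02 = $2,394.29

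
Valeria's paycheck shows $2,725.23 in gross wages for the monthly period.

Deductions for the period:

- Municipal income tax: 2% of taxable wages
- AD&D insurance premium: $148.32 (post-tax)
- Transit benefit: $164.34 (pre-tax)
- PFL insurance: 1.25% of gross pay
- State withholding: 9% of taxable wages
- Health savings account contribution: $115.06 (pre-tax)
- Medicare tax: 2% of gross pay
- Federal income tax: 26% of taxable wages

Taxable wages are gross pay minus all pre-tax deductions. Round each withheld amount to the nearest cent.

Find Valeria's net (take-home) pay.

Health savings account contribution: $115.06
Transit benefit: $164.34
Pre-tax total = $115.06 + $164.34 = $279.40
Taxable wages = $2,725.23 − $279.40 = $2,445.83
Municipal income tax: $2,445.83 × 0.02 = $48.92
Federal income tax: $2,445.83 × 0.26 = $635.92
State withholding: $2,445.83 × 0.09 = $220.12
Medicare tax: $2,725.23 × 0.02 = $54.50
PFL insurance: $2,725.23 × 0.0125 = $34.07
AD&D insurance premium: $148.32
Total deductions = $115.06 + $164.34 + $48.92 + $635.92 + $220.12 + $54.50 + $34.07 + $148.32 = $1,421.25
Net pay = $2,725.23 − $1,421.25 = $1,303.98

$1,303.98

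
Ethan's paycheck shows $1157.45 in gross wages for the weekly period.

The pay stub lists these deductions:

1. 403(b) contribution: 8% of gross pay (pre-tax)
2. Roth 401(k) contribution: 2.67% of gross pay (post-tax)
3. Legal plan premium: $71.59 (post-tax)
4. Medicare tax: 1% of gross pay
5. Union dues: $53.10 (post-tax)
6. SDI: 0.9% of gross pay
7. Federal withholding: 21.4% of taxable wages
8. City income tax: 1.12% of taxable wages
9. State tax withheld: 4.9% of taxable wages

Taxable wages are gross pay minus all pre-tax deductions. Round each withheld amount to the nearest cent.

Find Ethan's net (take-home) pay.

$595.28

403(b) contribution: $1157.45 × 0.08 = $92.60
Taxable wages = $1157.45 − $92.60 = $1064.85
City income tax: $1064.85 × 0.0112 = $11.93
Federal withholding: $1064.85 × 0.214 = $227.88
State tax withheld: $1064.85 × 0.049 = $52.18
Medicare tax: $1157.45 × 0.01 = $11.57
SDI: $1157.45 × 0.009 = $10.42
Union dues: $53.10
Roth 401(k) contribution: $1157.45 × 0.0267 = $30.90
Legal plan premium: $71.59
Total deductions = $92.60 + $11.93 + $227.88 + $52.18 + $11.57 + $10.42 + $53.10 + $30.90 + $71.59 = $562.17
Net pay = $1157.45 − $562.17 = $595.28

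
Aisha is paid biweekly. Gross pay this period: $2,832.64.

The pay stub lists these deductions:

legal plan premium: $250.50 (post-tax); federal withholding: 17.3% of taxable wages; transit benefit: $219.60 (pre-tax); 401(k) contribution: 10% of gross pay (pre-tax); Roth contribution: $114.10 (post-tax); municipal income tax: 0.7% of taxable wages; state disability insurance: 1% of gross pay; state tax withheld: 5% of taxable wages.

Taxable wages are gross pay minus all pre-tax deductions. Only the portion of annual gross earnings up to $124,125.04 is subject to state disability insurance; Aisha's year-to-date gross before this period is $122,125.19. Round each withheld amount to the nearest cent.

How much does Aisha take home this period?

$1,409.33

Transit benefit: $219.60
401(k) contribution: $2,832.64 × 0.1 = $283.26
Pre-tax total = $219.60 + $283.26 = $502.86
Taxable wages = $2,832.64 − $502.86 = $2,329.78
Municipal income tax: $2,329.78 × 0.007 = $16.31
State tax withheld: $2,329.78 × 0.05 = $116.49
Federal withholding: $2,329.78 × 0.173 = $403.05
State disability insurance: only $124,125.04 − $122,125.19 = $1,999.85 of this check is subject → $1,999.85 × 0.01 = $20.00
Legal plan premium: $250.50
Roth contribution: $114.10
Total deductions = $219.60 + $283.26 + $16.31 + $116.49 + $403.05 + $20.00 + $250.50 + $114.10 = $1,423.31
Net pay = $2,832.64 − $1,423.31 = $1,409.33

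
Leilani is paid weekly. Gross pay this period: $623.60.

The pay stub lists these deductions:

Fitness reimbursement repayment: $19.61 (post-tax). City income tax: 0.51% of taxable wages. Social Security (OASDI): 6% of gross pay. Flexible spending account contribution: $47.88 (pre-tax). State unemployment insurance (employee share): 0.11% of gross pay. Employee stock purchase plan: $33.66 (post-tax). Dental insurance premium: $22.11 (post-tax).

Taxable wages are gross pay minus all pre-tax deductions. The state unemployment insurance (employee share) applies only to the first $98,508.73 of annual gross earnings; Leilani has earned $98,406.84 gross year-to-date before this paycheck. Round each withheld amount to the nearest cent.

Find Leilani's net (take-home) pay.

$459.87

Flexible spending account contribution: $47.88
Taxable wages = $623.60 − $47.88 = $575.72
City income tax: $575.72 × 0.0051 = $2.94
State unemployment insurance (employee share): only $98,508.73 − $98,406.84 = $101.89 of this check is subject → $101.89 × 0.0011 = $0.11
Social Security (OASDI): $623.60 × 0.06 = $37.42
Fitness reimbursement repayment: $19.61
Dental insurance premium: $22.11
Employee stock purchase plan: $33.66
Total deductions = $47.88 + $2.94 + $0.11 + $37.42 + $19.61 + $22.11 + $33.66 = $163.73
Net pay = $623.60 − $163.73 = $459.87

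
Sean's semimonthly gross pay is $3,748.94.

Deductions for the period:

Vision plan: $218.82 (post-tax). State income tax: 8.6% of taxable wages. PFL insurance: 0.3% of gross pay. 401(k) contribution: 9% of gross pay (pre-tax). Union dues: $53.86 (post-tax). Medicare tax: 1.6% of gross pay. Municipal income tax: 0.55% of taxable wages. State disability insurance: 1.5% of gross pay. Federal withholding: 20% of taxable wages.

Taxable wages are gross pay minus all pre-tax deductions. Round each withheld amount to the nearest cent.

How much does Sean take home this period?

$2,016.94

401(k) contribution: $3,748.94 × 0.09 = $337.40
Taxable wages = $3,748.94 − $337.40 = $3,411.54
Federal withholding: $3,411.54 × 0.2 = $682.31
State income tax: $3,411.54 × 0.086 = $293.39
Municipal income tax: $3,411.54 × 0.0055 = $18.76
Medicare tax: $3,748.94 × 0.016 = $59.98
State disability insurance: $3,748.94 × 0.015 = $56.23
PFL insurance: $3,748.94 × 0.003 = $11.25
Union dues: $53.86
Vision plan: $218.82
Total deductions = $337.40 + $682.31 + $293.39 + $18.76 + $59.98 + $56.23 + $11.25 + $53.86 + $218.82 = $1,732.00
Net pay = $3,748.94 − $1,732.00 = $2,016.94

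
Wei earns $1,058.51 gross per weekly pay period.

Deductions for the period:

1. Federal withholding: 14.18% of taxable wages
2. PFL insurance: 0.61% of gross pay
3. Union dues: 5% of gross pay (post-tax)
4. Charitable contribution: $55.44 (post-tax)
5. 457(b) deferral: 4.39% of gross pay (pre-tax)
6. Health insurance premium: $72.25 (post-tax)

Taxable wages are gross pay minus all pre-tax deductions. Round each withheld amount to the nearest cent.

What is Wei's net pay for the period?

$681.45

457(b) deferral: $1,058.51 × 0.0439 = $46.47
Taxable wages = $1,058.51 − $46.47 = $1,012.04
Federal withholding: $1,012.04 × 0.1418 = $143.51
PFL insurance: $1,058.51 × 0.0061 = $6.46
Charitable contribution: $55.44
Health insurance premium: $72.25
Union dues: $1,058.51 × 0.05 = $52.93
Total deductions = $46.47 + $143.51 + $6.46 + $55.44 + $72.25 + $52.93 = $377.06
Net pay = $1,058.51 − $377.06 = $681.45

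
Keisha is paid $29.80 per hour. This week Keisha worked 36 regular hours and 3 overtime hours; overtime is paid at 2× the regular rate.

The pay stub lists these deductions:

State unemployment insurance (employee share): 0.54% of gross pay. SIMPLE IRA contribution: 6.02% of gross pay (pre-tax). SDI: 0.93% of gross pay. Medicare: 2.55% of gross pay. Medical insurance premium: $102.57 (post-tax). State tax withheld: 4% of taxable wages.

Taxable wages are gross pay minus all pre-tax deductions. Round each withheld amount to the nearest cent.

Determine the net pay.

$976.31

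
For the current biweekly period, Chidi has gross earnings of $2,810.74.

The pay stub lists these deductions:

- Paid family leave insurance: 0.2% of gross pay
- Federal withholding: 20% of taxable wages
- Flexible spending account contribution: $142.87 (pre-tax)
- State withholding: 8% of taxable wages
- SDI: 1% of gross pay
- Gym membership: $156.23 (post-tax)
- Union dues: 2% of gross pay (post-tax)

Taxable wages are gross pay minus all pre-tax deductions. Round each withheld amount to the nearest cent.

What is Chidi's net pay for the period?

$1,674.70

Flexible spending account contribution: $142.87
Taxable wages = $2,810.74 − $142.87 = $2,667.87
State withholding: $2,667.87 × 0.08 = $213.43
Federal withholding: $2,667.87 × 0.2 = $533.57
SDI: $2,810.74 × 0.01 = $28.11
Paid family leave insurance: $2,810.74 × 0.002 = $5.62
Union dues: $2,810.74 × 0.02 = $56.21
Gym membership: $156.23
Total deductions = $142.87 + $213.43 + $533.57 + $28.11 + $5.62 + $56.21 + $156.23 = $1,136.04
Net pay = $2,810.74 − $1,136.04 = $1,674.70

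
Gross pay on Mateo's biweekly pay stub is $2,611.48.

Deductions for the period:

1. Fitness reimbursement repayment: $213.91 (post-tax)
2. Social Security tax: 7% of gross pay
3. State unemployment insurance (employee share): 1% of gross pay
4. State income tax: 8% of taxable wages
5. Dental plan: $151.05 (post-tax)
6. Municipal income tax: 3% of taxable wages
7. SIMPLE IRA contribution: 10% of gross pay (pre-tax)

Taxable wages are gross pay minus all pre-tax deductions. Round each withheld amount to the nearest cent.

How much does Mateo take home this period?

SIMPLE IRA contribution: $2,611.48 × 0.1 = $261.15
Taxable wages = $2,611.48 − $261.15 = $2,350.33
State income tax: $2,350.33 × 0.08 = $188.03
Municipal income tax: $2,350.33 × 0.03 = $70.51
Social Security tax: $2,611.48 × 0.07 = $182.80
State unemployment insurance (employee share): $2,611.48 × 0.01 = $26.11
Fitness reimbursement repayment: $213.91
Dental plan: $151.05
Total deductions = $261.15 + $188.03 + $70.51 + $182.80 + $26.11 + $213.91 + $151.05 = $1,093.56
Net pay = $2,611.48 − $1,093.56 = $1,517.92

$1,517.92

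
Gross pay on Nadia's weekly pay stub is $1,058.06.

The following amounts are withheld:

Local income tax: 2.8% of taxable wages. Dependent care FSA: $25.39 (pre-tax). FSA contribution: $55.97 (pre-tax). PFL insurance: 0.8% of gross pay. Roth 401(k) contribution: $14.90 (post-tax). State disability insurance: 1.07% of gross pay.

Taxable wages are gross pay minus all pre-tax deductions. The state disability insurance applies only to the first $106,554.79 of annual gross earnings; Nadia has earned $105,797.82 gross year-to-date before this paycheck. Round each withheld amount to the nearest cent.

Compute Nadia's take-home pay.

FSA contribution: $55.97
Dependent care FSA: $25.39
Pre-tax total = $55.97 + $25.39 = $81.36
Taxable wages = $1,058.06 − $81.36 = $976.70
Local income tax: $976.70 × 0.028 = $27.35
PFL insurance: $1,058.06 × 0.008 = $8.46
State disability insurance: only $106,554.79 − $105,797.82 = $756.97 of this check is subject → $756.97 × 0.0107 = $8.10
Roth 401(k) contribution: $14.90
Total deductions = $55.97 + $25.39 + $27.35 + $8.46 + $8.10 + $14.90 = $140.17
Net pay = $1,058.06 − $140.17 = $917.89

$917.89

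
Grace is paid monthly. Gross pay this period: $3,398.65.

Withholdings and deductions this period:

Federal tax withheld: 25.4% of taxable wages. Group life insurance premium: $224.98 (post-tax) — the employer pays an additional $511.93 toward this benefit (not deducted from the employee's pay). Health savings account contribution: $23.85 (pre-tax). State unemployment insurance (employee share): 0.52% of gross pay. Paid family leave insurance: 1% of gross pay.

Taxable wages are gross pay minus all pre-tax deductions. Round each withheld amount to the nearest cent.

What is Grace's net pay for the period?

Health savings account contribution: $23.85
Taxable wages = $3,398.65 − $23.85 = $3,374.80
Federal tax withheld: $3,374.80 × 0.254 = $857.20
Paid family leave insurance: $3,398.65 × 0.01 = $33.99
State unemployment insurance (employee share): $3,398.65 × 0.0052 = $17.67
Group life insurance premium: $224.98
(Employer's $511.93 toward group life insurance premium is not withheld from the employee.)
Total deductions = $23.85 + $857.20 + $33.99 + $17.67 + $224.98 = $1,157.69
Net pay = $3,398.65 − $1,157.69 = $2,240.96

$2,240.96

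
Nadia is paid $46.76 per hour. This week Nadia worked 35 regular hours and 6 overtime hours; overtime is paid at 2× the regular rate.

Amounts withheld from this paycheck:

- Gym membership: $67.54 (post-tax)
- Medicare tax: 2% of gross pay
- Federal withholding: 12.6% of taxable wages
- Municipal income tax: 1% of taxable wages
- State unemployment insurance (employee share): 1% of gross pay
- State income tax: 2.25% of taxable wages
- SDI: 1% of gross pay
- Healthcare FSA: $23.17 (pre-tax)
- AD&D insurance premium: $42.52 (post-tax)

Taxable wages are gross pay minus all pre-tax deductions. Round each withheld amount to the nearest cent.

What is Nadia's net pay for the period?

$1,631.91

Regular pay: 35 × $46.76 = $1,636.60
Overtime pay: 6 × $46.76 × 2 = $561.12
Gross pay = $1,636.60 + $561.12 = $2,197.72
Healthcare FSA: $23.17
Taxable wages = $2,197.72 − $23.17 = $2,174.55
Federal withholding: $2,174.55 × 0.126 = $273.99
Municipal income tax: $2,174.55 × 0.01 = $21.75
State income tax: $2,174.55 × 0.0225 = $48.93
SDI: $2,197.72 × 0.01 = $21.98
Medicare tax: $2,197.72 × 0.02 = $43.95
State unemployment insurance (employee share): $2,197.72 × 0.01 = $21.98
AD&D insurance premium: $42.52
Gym membership: $67.54
Total deductions = $23.17 + $273.99 + $21.75 + $48.93 + $21.98 + $43.95 + $21.98 + $42.52 + $67.54 = $565.81
Net pay = $2,197.72 − $565.81 = $1,631.91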